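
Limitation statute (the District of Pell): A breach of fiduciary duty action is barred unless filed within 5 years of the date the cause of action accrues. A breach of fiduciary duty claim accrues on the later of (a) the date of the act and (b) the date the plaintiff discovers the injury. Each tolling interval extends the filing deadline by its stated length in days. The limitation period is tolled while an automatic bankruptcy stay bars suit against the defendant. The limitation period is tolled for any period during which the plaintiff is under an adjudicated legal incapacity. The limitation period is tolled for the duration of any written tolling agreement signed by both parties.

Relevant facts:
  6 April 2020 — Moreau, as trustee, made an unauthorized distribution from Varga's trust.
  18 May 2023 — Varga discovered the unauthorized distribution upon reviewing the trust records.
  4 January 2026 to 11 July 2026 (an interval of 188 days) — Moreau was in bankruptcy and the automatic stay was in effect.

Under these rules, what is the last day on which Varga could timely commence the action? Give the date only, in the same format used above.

22 November 2028

The claim accrued on 18 May 2023 — the later of the 6 April 2020 act and the 18 May 2023 discovery.
5 years from 18 May 2023 is 18 May 2028.
Because the automatic bankruptcy stay ran from 4 January 2026 to 11 July 2026, the deadline is extended by 188 days to 22 November 2028.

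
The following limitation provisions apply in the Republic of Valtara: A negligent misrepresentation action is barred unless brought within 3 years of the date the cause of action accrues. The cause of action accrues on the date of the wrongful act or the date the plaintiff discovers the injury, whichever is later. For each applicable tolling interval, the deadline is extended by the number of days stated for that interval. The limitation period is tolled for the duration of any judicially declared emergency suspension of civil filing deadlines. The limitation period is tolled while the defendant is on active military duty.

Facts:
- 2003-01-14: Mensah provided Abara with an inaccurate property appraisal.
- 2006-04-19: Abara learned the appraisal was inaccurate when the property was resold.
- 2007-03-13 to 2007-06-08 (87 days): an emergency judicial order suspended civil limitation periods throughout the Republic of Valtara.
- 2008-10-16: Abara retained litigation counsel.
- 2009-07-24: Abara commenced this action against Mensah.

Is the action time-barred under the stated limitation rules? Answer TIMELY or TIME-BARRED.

TIME-BARRED

The claim accrued on 2006-04-19 — the later of the 2003-01-14 act and the 2006-04-19 discovery.
3 years from 2006-04-19 is 2009-04-19.
Because the emergency suspension of filing deadlines ran from 2007-03-13 to 2007-06-08, the deadline is extended by 87 days to 2009-07-15.
None of the other events listed affects the running of the period under the stated rules.
The 2009-07-24 filing falls after the 2009-07-15 deadline; the claim is time-barred.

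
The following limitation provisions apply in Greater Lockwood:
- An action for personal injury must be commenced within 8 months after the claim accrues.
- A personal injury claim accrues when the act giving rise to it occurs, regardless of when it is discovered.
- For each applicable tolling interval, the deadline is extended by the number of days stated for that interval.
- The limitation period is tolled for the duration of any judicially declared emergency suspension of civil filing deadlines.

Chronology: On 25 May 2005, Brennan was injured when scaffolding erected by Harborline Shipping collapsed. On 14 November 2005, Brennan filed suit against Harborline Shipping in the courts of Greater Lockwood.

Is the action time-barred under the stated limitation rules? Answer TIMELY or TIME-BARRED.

The claim accrued on 25 May 2005, the date of the act.
The untolled deadline — 8 months after 25 May 2005 — is 25 January 2006.
Filing on 14 November 2005 beat the 25 January 2006 deadline — the action is timely.

TIMELY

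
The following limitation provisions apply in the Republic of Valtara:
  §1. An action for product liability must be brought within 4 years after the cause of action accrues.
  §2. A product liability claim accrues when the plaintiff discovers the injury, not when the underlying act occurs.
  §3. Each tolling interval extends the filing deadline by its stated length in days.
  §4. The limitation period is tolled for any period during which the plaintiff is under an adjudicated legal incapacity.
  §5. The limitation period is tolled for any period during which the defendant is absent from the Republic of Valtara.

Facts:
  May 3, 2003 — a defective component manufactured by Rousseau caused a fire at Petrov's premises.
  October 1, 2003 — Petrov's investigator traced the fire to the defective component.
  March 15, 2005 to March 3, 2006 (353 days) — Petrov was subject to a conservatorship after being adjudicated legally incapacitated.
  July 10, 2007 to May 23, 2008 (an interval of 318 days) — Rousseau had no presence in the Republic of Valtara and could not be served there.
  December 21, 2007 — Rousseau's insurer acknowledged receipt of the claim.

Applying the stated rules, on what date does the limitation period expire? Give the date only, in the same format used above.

The claim did not accrue until Petrov discovered the injury on October 1, 2003; the May 3, 2003 act date does not start the clock under the stated rule.
The untolled deadline — 4 years after October 1, 2003 — is October 1, 2007.
The period was tolled for 353 days by the plaintiff's legal incapacity (March 15, 2005 to March 3, 2006), pushing the deadline to September 18, 2008.
The defendant's absence from the jurisdiction from July 10, 2007 to May 23, 2008 tolled the period for 318 days, extending the deadline to August 2, 2009.
Nothing else in the chronology tolls or restarts the period.

August 2, 2009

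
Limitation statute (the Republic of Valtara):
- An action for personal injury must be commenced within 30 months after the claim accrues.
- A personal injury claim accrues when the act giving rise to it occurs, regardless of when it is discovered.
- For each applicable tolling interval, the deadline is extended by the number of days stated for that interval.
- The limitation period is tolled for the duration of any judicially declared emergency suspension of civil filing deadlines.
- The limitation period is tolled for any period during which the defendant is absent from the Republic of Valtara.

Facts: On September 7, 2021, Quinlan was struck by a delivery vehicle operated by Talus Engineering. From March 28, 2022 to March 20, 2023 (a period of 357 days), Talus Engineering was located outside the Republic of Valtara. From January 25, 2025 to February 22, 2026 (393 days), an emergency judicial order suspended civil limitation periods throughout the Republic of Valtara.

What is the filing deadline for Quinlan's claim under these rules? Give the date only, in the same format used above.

March 27, 2026

The limitation period began to run on September 7, 2021.
Adding the 30 months base period to September 7, 2021 gives a deadline of March 7, 2024, before any tolling.
The defendant's absence from the jurisdiction from March 28, 2022 to March 20, 2023 tolled the period for 357 days, extending the deadline to February 27, 2025.
The period was tolled for 393 days by the emergency suspension of filing deadlines (January 25, 2025 to February 22, 2026), pushing the deadline to March 27, 2026.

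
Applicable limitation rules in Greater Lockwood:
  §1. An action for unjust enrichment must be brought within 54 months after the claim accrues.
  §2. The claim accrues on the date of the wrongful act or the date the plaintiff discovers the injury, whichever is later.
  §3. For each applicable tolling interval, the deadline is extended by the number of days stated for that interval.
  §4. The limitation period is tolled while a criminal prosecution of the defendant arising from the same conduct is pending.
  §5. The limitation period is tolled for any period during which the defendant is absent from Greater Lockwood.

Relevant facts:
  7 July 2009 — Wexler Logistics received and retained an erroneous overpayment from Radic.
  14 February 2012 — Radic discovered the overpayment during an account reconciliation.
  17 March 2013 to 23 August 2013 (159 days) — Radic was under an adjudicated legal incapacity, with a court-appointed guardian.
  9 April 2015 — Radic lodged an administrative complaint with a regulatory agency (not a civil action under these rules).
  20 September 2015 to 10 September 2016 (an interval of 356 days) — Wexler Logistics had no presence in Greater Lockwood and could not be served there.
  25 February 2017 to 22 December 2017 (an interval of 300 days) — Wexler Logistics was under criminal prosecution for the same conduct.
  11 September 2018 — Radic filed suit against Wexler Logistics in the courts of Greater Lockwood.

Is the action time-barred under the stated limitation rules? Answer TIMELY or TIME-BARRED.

Because discovery on 14 February 2012 post-dates the 7 July 2009 act, accrual under the later-of rule falls on 14 February 2012.
54 months from 14 February 2012 is 14 August 2016.
Because the defendant's absence from the jurisdiction ran from 20 September 2015 to 10 September 2016, the deadline is extended by 356 days to 5 August 2017.
The pending criminal prosecution from 25 February 2017 to 22 December 2017 tolled the period for 300 days, extending the deadline to 1 June 2018.
The plaintiff's legal incapacity from 17 March 2013 to 23 August 2013 does not toll the period, because no stated rule makes the plaintiff's incapacity a tolling event.
None of the other events listed affects the running of the period under the stated rules.
Radic filed on 11 September 2018, after the 1 June 2018 deadline, so the action is time-barred.

TIME-BARRED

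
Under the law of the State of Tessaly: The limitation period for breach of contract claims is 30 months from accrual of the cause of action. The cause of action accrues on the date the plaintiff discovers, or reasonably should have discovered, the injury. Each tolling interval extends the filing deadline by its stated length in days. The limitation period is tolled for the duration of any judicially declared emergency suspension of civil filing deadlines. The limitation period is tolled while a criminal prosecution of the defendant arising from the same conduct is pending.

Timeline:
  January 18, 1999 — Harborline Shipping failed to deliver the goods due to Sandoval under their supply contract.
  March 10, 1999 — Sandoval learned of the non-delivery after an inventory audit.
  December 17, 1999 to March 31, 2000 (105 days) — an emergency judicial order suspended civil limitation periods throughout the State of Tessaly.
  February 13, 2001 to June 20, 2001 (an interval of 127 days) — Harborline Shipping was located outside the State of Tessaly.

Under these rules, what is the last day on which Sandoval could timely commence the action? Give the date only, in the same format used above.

December 24, 2001

The claim did not accrue until Sandoval discovered the injury on March 10, 1999; the January 18, 1999 act date does not start the clock under the stated rule.
Adding the 30 months base period to March 10, 1999 gives a deadline of September 10, 2001, before any tolling.
Because the emergency suspension of filing deadlines ran from December 17, 1999 to March 31, 2000, the deadline is extended by 105 days to December 24, 2001.
The defendant's absence from the jurisdiction from February 13, 2001 to June 20, 2001 does not toll the period, because no stated rule makes the defendant's absence a tolling event.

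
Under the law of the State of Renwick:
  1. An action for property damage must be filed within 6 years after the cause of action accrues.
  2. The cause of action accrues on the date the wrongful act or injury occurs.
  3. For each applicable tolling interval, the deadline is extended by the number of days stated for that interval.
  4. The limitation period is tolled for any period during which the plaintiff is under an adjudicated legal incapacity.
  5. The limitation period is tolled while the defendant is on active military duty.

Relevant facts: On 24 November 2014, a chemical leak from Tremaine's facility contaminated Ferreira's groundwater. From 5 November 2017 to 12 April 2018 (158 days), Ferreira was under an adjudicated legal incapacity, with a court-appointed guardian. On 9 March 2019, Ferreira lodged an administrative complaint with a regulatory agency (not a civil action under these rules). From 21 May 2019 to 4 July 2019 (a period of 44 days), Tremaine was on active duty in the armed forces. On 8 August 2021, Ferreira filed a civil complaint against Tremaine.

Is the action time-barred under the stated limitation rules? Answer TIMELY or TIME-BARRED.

The cause of action accrued on 24 November 2014, the date of the act.
Adding the 6 years base period to 24 November 2014 gives a deadline of 24 November 2020, before any tolling.
The plaintiff's legal incapacity from 5 November 2017 to 12 April 2018 tolled the period for 158 days, extending the deadline to 1 May 2021.
Because the defendant's active military service ran from 21 May 2019 to 4 July 2019, the deadline is extended by 44 days to 14 June 2021.
None of the other events listed affects the running of the period under the stated rules.
Ferreira filed on 8 August 2021, after the 14 June 2021 deadline, so the action is time-barred.

TIME-BARRED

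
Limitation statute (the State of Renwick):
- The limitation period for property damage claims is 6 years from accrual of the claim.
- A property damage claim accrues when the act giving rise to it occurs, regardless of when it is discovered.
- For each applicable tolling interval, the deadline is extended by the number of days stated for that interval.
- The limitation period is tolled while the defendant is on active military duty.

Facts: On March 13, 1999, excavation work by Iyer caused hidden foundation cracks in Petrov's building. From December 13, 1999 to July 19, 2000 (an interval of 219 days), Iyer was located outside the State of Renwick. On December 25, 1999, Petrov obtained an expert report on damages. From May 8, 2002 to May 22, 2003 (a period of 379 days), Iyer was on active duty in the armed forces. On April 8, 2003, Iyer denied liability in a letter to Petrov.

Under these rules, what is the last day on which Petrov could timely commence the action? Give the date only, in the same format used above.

March 27, 2006

The limitation period began to run on March 13, 1999.
6 years from March 13, 1999 is March 13, 2005.
The period was tolled for 379 days by the defendant's active military service (May 8, 2002 to May 22, 2003), pushing the deadline to March 27, 2006.
Although the defendant's absence ran from December 13, 1999 to July 19, 2000, the stated rules do not make that a tolling event, so it is disregarded.
The other events in the timeline have no effect on the limitation period under the stated rules.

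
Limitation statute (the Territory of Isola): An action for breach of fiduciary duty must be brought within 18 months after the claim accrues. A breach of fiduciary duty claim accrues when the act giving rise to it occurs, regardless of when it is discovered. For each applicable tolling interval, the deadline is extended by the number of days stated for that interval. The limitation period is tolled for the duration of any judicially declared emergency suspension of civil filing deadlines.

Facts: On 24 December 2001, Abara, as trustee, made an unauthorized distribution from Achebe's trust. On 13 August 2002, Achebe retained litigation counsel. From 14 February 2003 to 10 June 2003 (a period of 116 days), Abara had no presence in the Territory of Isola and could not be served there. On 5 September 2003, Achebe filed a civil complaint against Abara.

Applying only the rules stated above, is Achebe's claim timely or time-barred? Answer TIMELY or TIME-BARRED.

TIME-BARRED

The limitation period began to run on 24 December 2001.
The untolled deadline — 18 months after 24 December 2001 — is 24 June 2003.
Although the defendant's absence ran from 14 February 2003 to 10 June 2003, the stated rules do not make that a tolling event, so it is disregarded.
None of the other events listed affects the running of the period under the stated rules.
The 5 September 2003 filing falls after the 24 June 2003 deadline; the claim is time-barred.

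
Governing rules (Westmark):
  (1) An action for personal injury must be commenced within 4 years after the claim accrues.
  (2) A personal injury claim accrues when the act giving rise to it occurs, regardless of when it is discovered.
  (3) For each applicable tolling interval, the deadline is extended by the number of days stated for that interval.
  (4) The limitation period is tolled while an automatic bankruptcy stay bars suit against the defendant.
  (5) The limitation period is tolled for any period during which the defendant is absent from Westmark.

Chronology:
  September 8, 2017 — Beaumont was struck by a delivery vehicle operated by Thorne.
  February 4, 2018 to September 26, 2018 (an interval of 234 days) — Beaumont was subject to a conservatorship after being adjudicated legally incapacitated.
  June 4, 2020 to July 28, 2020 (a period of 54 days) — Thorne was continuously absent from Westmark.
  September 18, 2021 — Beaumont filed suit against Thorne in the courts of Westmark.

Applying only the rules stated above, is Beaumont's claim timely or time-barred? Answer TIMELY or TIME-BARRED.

TIMELY

The claim accrued on September 8, 2017, when the wrongful act occurred.
The untolled deadline — 4 years after September 8, 2017 — is September 8, 2021.
The period was tolled for 54 days by the defendant's absence from the jurisdiction (June 4, 2020 to July 28, 2020), pushing the deadline to November 1, 2021.
The plaintiff's legal incapacity from February 4, 2018 to September 26, 2018 does not toll the period, because no stated rule makes the plaintiff's incapacity a tolling event.
Beaumont filed on September 18, 2021, before the November 1, 2021 deadline, so the action is timely.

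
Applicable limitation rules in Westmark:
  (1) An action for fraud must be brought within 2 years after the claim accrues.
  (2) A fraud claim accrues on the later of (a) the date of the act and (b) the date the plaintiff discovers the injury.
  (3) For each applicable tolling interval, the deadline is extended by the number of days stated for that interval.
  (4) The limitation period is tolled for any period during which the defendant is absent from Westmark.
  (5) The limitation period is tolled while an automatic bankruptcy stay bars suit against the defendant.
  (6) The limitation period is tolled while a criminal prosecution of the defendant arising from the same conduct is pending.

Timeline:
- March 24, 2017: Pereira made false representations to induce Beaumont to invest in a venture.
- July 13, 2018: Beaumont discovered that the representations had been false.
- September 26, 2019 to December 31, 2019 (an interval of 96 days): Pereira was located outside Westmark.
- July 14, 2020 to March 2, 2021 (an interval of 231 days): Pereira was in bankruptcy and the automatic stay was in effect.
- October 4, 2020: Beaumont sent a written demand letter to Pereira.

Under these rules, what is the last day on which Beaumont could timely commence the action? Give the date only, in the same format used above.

June 5, 2021

The claim accrued on July 13, 2018 — the later of the March 24, 2017 act and the July 13, 2018 discovery.
Adding the 2 years base period to July 13, 2018 gives a deadline of July 13, 2020, before any tolling.
The period was tolled for 96 days by the defendant's absence from the jurisdiction (September 26, 2019 to December 31, 2019), pushing the deadline to October 17, 2020.
Because the automatic bankruptcy stay ran from July 14, 2020 to March 2, 2021, the deadline is extended by 231 days to June 5, 2021.
Nothing else in the chronology tolls or restarts the period.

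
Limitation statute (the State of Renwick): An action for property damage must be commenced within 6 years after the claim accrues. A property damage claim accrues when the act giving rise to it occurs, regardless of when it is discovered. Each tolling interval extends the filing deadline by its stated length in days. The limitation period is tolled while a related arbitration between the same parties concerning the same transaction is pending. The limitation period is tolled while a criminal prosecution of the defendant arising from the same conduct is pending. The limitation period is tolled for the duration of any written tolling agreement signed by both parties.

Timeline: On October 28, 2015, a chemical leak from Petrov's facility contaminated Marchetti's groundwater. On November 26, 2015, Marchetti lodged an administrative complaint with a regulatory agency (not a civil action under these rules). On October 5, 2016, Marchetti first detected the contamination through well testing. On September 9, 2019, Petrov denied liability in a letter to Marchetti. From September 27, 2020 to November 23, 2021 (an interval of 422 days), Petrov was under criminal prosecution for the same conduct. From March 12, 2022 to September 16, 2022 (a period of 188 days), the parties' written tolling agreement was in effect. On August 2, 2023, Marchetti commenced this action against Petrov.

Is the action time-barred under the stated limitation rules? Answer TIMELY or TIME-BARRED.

TIME-BARRED

Accrual is governed by the date of the act, so the period began to run on October 28, 2015; the later discovery on October 5, 2016 is irrelevant under the stated rule.
The untolled deadline — 6 years after October 28, 2015 — is October 28, 2021.
Because the pending criminal prosecution ran from September 27, 2020 to November 23, 2021, the deadline is extended by 422 days to December 24, 2022.
The written tolling agreement from March 12, 2022 to September 16, 2022 tolled the period for 188 days, extending the deadline to June 30, 2023.
Nothing else in the chronology tolls or restarts the period.
Marchetti filed on August 2, 2023, after the June 30, 2023 deadline, so the action is time-barred.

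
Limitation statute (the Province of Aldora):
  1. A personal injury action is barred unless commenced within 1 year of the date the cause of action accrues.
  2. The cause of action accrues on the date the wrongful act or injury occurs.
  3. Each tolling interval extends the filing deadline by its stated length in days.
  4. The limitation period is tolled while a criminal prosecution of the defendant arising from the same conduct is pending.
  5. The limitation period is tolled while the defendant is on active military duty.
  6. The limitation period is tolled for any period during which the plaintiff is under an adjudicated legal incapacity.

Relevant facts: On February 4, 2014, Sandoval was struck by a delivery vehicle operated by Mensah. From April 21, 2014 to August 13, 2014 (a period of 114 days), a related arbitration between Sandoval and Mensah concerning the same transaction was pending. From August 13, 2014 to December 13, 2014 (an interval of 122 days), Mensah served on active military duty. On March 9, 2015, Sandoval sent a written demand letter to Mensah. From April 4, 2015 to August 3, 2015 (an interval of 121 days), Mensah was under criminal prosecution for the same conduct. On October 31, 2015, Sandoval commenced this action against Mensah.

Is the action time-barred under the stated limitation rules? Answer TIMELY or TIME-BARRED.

TIME-BARRED

The claim accrued on February 4, 2014, when the wrongful act occurred.
Adding the 1 year base period to February 4, 2014 gives a deadline of February 4, 2015, before any tolling.
The defendant's active military service from August 13, 2014 to December 13, 2014 tolled the period for 122 days, extending the deadline to June 6, 2015.
The pending criminal prosecution from April 4, 2015 to August 3, 2015 tolled the period for 121 days, extending the deadline to October 5, 2015.
The pending related arbitration from April 21, 2014 to August 13, 2014 does not toll the period, because no stated rule makes a pending arbitration a tolling event.
The other events in the timeline have no effect on the limitation period under the stated rules.
Sandoval filed on October 31, 2015, after the October 5, 2015 deadline, so the action is time-barred.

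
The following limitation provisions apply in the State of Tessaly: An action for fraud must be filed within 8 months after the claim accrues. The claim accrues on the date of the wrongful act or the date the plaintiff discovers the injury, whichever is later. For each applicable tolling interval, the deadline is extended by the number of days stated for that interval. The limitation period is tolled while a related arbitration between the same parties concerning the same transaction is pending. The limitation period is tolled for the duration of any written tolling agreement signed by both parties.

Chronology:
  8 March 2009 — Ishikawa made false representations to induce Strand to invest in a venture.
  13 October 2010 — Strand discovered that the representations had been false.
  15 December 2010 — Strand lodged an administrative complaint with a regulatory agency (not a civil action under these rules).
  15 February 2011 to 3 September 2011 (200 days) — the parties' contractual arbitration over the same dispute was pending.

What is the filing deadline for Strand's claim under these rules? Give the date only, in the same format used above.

Taking the later of the act (8 March 2009) and discovery (13 October 2010), the claim accrued on 13 October 2010.
The untolled deadline — 8 months after 13 October 2010 — is 13 June 2011.
Because the pending related arbitration ran from 15 February 2011 to 3 September 2011, the deadline is extended by 200 days to 30 December 2011.
None of the other events listed affects the running of the period under the stated rules.

30 December 2011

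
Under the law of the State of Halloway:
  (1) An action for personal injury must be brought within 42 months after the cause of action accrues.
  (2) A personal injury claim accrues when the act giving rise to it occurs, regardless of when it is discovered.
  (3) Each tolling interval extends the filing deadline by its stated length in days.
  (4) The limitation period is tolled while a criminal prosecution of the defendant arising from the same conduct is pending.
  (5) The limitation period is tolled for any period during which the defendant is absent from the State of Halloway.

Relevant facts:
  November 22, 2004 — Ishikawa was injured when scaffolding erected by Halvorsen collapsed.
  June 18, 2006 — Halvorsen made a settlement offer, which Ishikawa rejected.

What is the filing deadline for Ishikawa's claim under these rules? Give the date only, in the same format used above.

The cause of action accrued on November 22, 2004, the date of the act.
42 months from November 22, 2004 is May 22, 2008.
None of the other events listed affects the running of the period under the stated rules.

May 22, 2008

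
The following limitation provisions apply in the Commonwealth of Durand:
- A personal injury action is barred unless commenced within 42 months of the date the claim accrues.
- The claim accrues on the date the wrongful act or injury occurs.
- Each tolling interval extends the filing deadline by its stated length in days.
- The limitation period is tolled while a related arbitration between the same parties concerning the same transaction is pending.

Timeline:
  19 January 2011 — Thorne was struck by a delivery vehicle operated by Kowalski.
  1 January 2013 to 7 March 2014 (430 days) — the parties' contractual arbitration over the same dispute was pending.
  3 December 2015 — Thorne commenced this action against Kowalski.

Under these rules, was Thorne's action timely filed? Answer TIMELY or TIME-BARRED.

TIME-BARRED

The claim accrued on 19 January 2011, the date of the act.
42 months from 19 January 2011 is 19 July 2014.
The period was tolled for 430 days by the pending related arbitration (1 January 2013 to 7 March 2014), pushing the deadline to 22 September 2015.
The 3 December 2015 filing falls after the 22 September 2015 deadline; the claim is time-barred.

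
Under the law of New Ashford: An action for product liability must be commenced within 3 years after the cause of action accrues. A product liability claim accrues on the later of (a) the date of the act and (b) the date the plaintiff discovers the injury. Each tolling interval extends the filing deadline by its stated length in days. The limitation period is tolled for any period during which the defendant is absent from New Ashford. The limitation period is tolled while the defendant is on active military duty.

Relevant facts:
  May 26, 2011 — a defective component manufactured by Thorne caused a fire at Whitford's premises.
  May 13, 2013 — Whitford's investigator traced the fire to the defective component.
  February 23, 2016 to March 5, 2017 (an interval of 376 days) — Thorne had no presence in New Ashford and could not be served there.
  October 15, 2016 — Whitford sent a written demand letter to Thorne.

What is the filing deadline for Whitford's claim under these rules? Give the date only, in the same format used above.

Because discovery on May 13, 2013 post-dates the May 26, 2011 act, accrual under the later-of rule falls on May 13, 2013.
3 years from May 13, 2013 is May 13, 2016.
The period was tolled for 376 days by the defendant's absence from the jurisdiction (February 23, 2016 to March 5, 2017), pushing the deadline to May 24, 2017.
None of the other events listed affects the running of the period under the stated rules.

May 24, 2017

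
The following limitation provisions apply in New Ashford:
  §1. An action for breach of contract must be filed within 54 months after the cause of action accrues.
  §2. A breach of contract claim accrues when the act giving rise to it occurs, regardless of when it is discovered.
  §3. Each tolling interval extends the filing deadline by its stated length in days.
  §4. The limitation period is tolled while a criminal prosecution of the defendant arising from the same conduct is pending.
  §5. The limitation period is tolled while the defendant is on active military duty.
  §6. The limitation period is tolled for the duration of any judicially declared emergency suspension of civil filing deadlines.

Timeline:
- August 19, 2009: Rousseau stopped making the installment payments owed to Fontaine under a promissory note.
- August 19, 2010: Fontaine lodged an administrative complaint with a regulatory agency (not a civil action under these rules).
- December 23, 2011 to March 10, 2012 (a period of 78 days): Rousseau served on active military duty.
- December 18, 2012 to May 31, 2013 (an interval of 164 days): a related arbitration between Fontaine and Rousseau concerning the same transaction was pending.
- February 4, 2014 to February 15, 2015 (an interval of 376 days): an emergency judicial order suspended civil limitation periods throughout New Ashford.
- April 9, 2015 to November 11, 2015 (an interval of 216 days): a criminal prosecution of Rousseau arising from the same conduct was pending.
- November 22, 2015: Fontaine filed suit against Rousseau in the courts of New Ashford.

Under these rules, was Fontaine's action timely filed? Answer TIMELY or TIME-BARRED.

The cause of action accrued on August 19, 2009, the date of the act.
54 months from August 19, 2009 is February 19, 2014.
The period was tolled for 78 days by the defendant's active military service (December 23, 2011 to March 10, 2012), pushing the deadline to May 8, 2014.
The period was tolled for 376 days by the emergency suspension of filing deadlines (February 4, 2014 to February 15, 2015), pushing the deadline to May 19, 2015.
Because the pending criminal prosecution ran from April 9, 2015 to November 11, 2015, the deadline is extended by 216 days to December 21, 2015.
The pending related arbitration from December 18, 2012 to May 31, 2013 does not toll the period, because no stated rule makes a pending arbitration a tolling event.
Nothing else in the chronology tolls or restarts the period.
Filing on November 22, 2015 beat the December 21, 2015 deadline — the action is timely.

TIMELY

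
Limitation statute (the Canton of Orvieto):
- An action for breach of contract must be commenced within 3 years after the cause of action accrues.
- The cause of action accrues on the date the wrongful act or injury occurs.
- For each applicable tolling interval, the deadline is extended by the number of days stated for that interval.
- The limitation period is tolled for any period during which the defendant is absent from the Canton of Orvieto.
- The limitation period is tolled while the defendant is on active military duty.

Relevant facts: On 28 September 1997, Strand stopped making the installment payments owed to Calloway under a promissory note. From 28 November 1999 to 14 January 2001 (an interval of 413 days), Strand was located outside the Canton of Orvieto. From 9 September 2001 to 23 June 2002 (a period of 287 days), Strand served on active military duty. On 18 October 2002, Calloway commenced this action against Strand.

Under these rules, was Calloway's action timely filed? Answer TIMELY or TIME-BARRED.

TIME-BARRED

The cause of action accrued on 28 September 1997, the date of the act.
Adding the 3 years base period to 28 September 1997 gives a deadline of 28 September 2000, before any tolling.
The defendant's absence from the jurisdiction from 28 November 1999 to 14 January 2001 tolled the period for 413 days, extending the deadline to 15 November 2001.
Because the defendant's active military service ran from 9 September 2001 to 23 June 2002, the deadline is extended by 287 days to 29 August 2002.
Calloway filed on 18 October 2002, after the 29 August 2002 deadline, so the action is time-barred.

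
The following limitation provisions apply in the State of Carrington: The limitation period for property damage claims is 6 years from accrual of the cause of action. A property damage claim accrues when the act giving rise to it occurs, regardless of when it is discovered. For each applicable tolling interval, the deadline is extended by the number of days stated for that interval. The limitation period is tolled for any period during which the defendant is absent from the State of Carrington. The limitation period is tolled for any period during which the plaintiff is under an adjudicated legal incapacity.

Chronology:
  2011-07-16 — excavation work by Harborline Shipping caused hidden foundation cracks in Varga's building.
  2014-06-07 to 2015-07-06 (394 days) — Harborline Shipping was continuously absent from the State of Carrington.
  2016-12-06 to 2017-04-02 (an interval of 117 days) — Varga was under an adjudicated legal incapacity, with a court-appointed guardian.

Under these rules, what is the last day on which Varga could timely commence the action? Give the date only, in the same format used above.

The limitation period began to run on 2011-07-16.
The untolled deadline — 6 years after 2011-07-16 — is 2017-07-16.
Because the defendant's absence from the jurisdiction ran from 2014-06-07 to 2015-07-06, the deadline is extended by 394 days to 2018-08-14.
The plaintiff's legal incapacity from 2016-12-06 to 2017-04-02 tolled the period for 117 days, extending the deadline to 2018-12-09.

2018-12-09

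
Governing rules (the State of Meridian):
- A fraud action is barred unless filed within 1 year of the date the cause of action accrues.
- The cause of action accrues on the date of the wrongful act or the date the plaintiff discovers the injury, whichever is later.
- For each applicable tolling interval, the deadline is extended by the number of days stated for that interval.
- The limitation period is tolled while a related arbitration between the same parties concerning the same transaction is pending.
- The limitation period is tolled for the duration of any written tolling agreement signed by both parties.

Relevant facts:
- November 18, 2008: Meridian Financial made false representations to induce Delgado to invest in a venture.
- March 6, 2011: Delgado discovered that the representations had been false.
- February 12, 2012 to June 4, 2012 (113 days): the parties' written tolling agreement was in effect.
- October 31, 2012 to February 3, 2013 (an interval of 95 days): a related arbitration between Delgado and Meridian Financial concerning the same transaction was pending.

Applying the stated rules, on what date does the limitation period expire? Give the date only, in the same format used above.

June 27, 2012

Taking the later of the act (November 18, 2008) and discovery (March 6, 2011), the claim accrued on March 6, 2011.
1 year from March 6, 2011 is March 6, 2012.
Because the written tolling agreement ran from February 12, 2012 to June 4, 2012, the deadline is extended by 113 days to June 27, 2012.
The pending related arbitration from October 31, 2012 to February 3, 2013 began after the period had already run on June 27, 2012, so it has no tolling effect.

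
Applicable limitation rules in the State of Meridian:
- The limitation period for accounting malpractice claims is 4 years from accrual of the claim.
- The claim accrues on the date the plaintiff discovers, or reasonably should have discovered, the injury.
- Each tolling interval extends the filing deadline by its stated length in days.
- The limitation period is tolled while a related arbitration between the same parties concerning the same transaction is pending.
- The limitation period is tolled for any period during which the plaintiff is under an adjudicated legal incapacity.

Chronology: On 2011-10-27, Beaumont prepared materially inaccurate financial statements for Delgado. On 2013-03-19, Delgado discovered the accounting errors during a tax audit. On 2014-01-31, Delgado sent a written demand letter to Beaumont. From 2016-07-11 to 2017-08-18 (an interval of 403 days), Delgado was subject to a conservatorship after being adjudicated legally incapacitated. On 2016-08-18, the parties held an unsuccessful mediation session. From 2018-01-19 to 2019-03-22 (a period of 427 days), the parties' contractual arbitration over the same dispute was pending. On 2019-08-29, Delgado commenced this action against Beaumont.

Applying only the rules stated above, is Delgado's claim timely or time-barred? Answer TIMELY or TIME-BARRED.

The claim did not accrue until Delgado discovered the injury on 2013-03-19; the 2011-10-27 act date does not start the clock under the stated rule.
The untolled deadline — 4 years after 2013-03-19 — is 2017-03-19.
Because the plaintiff's legal incapacity ran from 2016-07-11 to 2017-08-18, the deadline is extended by 403 days to 2018-04-26.
The pending related arbitration from 2018-01-19 to 2019-03-22 tolled the period for 427 days, extending the deadline to 2019-06-27.
None of the other events listed affects the running of the period under the stated rules.
Delgado filed on 2019-08-29, after the 2019-06-27 deadline, so the action is time-barred.

TIME-BARRED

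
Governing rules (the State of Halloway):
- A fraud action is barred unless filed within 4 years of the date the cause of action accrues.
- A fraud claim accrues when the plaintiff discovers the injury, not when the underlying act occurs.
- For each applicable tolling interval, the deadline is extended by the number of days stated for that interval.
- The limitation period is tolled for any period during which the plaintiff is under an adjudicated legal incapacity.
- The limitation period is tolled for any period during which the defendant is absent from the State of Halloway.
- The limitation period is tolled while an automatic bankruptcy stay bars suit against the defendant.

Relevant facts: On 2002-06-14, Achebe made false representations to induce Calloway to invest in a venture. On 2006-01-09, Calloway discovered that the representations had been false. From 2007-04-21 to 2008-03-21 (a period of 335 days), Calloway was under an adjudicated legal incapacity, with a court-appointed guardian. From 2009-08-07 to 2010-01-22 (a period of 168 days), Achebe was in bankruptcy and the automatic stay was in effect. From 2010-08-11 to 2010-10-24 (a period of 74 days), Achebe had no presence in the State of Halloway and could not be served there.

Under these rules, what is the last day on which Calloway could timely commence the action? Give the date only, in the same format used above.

2011-08-09

Accrual is tied to discovery, so the period began on 2006-01-09 rather than on 2002-06-14 when the act occurred.
4 years from 2006-01-09 is 2010-01-09.
The period was tolled for 335 days by the plaintiff's legal incapacity (2007-04-21 to 2008-03-21), pushing the deadline to 2010-12-10.
Because the automatic bankruptcy stay ran from 2009-08-07 to 2010-01-22, the deadline is extended by 168 days to 2011-05-27.
The defendant's absence from the jurisdiction from 2010-08-11 to 2010-10-24 tolled the period for 74 days, extending the deadline to 2011-08-09.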